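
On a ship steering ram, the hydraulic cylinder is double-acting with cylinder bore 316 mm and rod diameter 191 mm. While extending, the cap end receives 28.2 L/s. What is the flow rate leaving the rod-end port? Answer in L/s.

Cap-side area A_cap = π/4 × (316 mm)² = 78430 mm^2
Rod-side annular area A_ann = π/4 × (316² − 191²) = 49770 mm^2
Piston speed v = Q_in/A_cap; rod-end outflow Q_out = v × A_ann = Q_in × A_ann/A_cap.

Q_out ≈ 17.9 L/s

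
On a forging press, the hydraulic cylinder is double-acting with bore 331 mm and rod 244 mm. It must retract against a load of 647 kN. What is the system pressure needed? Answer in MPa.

P ≈ 16.5 MPa

Rod-side annular area A_ann = π/4 × (331² − 244²) = 39290 mm^2
Retraction: pressure acts on the annular area.
P = F / A = 647 kN / A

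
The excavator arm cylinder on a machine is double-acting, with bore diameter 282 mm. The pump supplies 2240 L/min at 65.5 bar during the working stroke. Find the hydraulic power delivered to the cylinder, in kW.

W ≈ 245 kW

Hydraulic power = P × Q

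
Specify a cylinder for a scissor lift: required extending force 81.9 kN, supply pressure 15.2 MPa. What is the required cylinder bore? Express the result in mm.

D ≈ 82.8 mm

Extension force acts on the full piston face: F = P × (π/4)D².
D = √(4F / (πP)) = √(4 × 81.9 kN / (π × 15.2 MPa))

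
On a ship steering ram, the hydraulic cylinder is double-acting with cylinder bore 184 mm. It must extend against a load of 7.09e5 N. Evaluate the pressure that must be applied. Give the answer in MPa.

Cap-side area A_cap = π/4 × (184 mm)² = 26590 mm^2
P = F / A = 7.09e5 N / A

P ≈ 26.7 MPa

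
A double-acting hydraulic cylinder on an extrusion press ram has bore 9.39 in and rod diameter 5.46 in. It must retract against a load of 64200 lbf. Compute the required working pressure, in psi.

P ≈ 1400 psi

Rod-side annular area A_ann = π/4 × (9.39² − 5.46²) = 45.84 in^2
Retraction: pressure acts on the annular area.
P = F / A = 64200 lbf / A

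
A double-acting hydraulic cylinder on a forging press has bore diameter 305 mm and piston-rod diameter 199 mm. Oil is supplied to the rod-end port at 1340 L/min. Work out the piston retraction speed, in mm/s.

v ≈ 532 mm/s

Rod-side annular area A_ann = π/4 × (305² − 199²) = 41960 mm^2
Flow into the rod-end port fills the annular volume.
v = Q / A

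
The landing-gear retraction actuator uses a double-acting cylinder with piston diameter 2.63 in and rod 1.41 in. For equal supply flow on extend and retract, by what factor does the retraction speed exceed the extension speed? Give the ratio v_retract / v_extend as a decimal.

v_ret/v_ext ≈ 1.40

Cap-side area A_cap = π/4 × (2.63 in)² = 5.433 in^2
Rod-side annular area A_ann = π/4 × (2.63² − 1.41²) = 3.871 in^2
For equal Q, v ∝ 1/A, so v_ret/v_ext = A_cap/A_ann.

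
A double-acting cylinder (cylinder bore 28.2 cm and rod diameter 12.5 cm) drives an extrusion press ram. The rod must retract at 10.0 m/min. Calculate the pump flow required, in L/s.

Rod-side annular area A_ann = π/4 × (28.2² − 12.5²) = 501.9 cm^2
Q = A × v

Q ≈ 8.36 L/s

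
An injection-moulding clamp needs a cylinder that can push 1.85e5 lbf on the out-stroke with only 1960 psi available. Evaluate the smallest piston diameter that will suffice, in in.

D ≈ 11.0 in

Extension force acts on the full piston face: F = P × (π/4)D².
D = √(4F / (πP)) = √(4 × 1.85e5 lbf / (π × 1960 psi))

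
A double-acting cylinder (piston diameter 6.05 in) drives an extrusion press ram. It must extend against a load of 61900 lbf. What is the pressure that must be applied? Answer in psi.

Cap-side area A_cap = π/4 × (6.05 in)² = 28.75 in^2
P = F / A = 61900 lbf / A

P ≈ 2150 psi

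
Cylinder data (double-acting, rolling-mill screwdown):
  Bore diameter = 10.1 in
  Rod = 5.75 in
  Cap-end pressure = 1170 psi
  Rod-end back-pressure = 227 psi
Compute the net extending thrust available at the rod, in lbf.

F ≈ 81400 lbf

Cap-side area A_cap = π/4 × (10.1 in)² = 80.12 in^2
Rod-side annular area A_ann = π/4 × (10.1² − 5.75²) = 54.15 in^2
Net thrust = P_cap·A_cap − P_rod·A_ann = 93740 lbf − 12290 lbf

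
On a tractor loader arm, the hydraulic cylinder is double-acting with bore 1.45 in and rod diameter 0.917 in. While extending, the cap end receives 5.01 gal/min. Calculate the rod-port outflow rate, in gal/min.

Cap-side area A_cap = π/4 × (1.45 in)² = 1.651 in^2
Rod-side annular area A_ann = π/4 × (1.45² − 0.917²) = 0.9909 in^2
Piston speed v = Q_in/A_cap; rod-end outflow Q_out = v × A_ann = Q_in × A_ann/A_cap.

Q_out ≈ 3.01 gal/min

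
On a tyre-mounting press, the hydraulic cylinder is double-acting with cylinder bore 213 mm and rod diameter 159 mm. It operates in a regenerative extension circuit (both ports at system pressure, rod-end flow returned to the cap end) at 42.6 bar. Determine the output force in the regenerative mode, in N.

F ≈ 84600 N

With equal pressure on both faces, forces on the annular region cancel; the net push is pressure × rod cross-section.
Rod cross-section A_rod = π/4 × (159 mm)² = 19860 mm^2
F = P × A_rod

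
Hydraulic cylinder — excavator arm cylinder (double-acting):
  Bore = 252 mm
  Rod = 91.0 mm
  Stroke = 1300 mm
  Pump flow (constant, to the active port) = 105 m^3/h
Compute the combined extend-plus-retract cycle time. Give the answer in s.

Cap-side area A_cap = π/4 × (252 mm)² = 49880 mm^2
Rod-side annular area A_ann = π/4 × (252² − 91.0²) = 43370 mm^2
t_ext = A_cap·L/Q = 2.223 s
t_ret = A_ann·L/Q = 1.933 s
t_cycle = t_ext + t_ret

t ≈ 4.16 s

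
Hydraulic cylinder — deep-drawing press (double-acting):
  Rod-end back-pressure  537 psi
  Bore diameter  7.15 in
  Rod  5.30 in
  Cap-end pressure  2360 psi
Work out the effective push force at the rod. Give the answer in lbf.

Cap-side area A_cap = π/4 × (7.15 in)² = 40.15 in^2
Rod-side annular area A_ann = π/4 × (7.15² − 5.30²) = 18.09 in^2
Net thrust = P_cap·A_cap − P_rod·A_ann = 94760 lbf − 9714 lbf

F ≈ 85000 lbf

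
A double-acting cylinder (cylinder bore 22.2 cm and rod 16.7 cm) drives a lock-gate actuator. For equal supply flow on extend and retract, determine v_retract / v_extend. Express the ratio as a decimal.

Cap-side area A_cap = π/4 × (22.2 cm)² = 387.1 cm^2
Rod-side annular area A_ann = π/4 × (22.2² − 16.7²) = 168.0 cm^2
For equal Q, v ∝ 1/A, so v_ret/v_ext = A_cap/A_ann.

v_ret/v_ext ≈ 2.30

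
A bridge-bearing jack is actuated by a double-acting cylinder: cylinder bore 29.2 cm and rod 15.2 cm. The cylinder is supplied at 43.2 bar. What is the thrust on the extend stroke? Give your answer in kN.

F ≈ 289 kN

Cap-side area A_cap = π/4 × (29.2 cm)² = 669.7 cm^2
F = P × A_cap = 43.2 bar × A_cap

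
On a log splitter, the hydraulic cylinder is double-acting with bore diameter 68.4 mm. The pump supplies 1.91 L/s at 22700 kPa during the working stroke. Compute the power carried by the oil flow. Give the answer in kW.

Hydraulic power = P × Q

W ≈ 43.4 kW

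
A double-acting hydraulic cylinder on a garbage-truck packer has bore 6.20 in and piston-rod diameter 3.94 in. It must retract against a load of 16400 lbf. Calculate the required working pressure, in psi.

P ≈ 911 psi

Rod-side annular area A_ann = π/4 × (6.20² − 3.94²) = 18.00 in^2
Retraction: pressure acts on the annular area.
P = F / A = 16400 lbf / A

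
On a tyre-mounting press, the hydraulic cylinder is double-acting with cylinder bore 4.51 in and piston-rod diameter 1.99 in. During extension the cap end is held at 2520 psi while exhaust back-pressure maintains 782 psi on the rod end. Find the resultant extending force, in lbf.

Cap-side area A_cap = π/4 × (4.51 in)² = 15.98 in^2
Rod-side annular area A_ann = π/4 × (4.51² − 1.99²) = 12.86 in^2
Net thrust = P_cap·A_cap − P_rod·A_ann = 40260 lbf − 10060 lbf

F ≈ 30200 lbf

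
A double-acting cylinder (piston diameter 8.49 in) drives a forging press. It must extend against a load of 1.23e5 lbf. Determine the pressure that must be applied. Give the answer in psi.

P ≈ 2170 psi

Cap-side area A_cap = π/4 × (8.49 in)² = 56.61 in^2
P = F / A = 1.23e5 lbf / A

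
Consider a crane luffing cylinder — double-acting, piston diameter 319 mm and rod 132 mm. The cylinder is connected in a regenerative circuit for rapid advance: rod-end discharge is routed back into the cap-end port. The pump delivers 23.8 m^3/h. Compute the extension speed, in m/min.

In regeneration the rod-end outflow joins the pump flow into the cap end, so the net volume the pump must supply per unit advance equals the rod cross-section area.
Rod cross-section A_rod = π/4 × (132 mm)² = 13680 mm^2
v = Q_pump / A_rod

v ≈ 29.0 m/min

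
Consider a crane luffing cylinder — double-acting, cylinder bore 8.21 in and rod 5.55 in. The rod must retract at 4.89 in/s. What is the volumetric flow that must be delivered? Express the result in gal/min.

Q ≈ 36.5 gal/min

Rod-side annular area A_ann = π/4 × (8.21² − 5.55²) = 28.75 in^2
Q = A × v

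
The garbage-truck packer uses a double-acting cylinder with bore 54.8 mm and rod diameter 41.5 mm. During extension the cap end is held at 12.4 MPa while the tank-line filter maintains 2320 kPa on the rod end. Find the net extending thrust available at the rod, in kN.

F ≈ 26.9 kN

Cap-side area A_cap = π/4 × (54.8 mm)² = 2359 mm^2
Rod-side annular area A_ann = π/4 × (54.8² − 41.5²) = 1006 mm^2
Net thrust = P_cap·A_cap − P_rod·A_ann = 29.25 kN − 2.334 kN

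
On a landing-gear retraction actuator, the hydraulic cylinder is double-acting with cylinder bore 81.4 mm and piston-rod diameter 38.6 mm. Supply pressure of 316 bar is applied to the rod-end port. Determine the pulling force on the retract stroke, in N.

Rod-side annular area A_ann = π/4 × (81.4² − 38.6²) = 4034 mm^2
On retraction the pressure acts on the annular area (bore minus rod).
F = P × A_ann

F ≈ 1.27e5 N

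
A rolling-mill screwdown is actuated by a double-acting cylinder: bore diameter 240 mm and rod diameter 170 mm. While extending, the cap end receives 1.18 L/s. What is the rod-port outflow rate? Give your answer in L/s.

Q_out ≈ 0.588 L/s

Cap-side area A_cap = π/4 × (240 mm)² = 45240 mm^2
Rod-side annular area A_ann = π/4 × (240² − 170²) = 22540 mm^2
Piston speed v = Q_in/A_cap; rod-end outflow Q_out = v × A_ann = Q_in × A_ann/A_cap.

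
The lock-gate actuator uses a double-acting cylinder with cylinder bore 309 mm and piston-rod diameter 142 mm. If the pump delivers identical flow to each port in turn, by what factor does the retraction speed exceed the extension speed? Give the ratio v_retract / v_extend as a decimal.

v_ret/v_ext ≈ 1.27

Cap-side area A_cap = π/4 × (309 mm)² = 74990 mm^2
Rod-side annular area A_ann = π/4 × (309² − 142²) = 59150 mm^2
For equal Q, v ∝ 1/A, so v_ret/v_ext = A_cap/A_ann.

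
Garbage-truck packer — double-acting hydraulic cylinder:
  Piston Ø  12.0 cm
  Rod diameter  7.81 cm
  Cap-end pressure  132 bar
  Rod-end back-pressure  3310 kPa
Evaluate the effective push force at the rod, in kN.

Cap-side area A_cap = π/4 × (12.0 cm)² = 113.1 cm^2
Rod-side annular area A_ann = π/4 × (12.0² − 7.81²) = 65.19 cm^2
Net thrust = P_cap·A_cap − P_rod·A_ann = 149.3 kN − 21.58 kN

F ≈ 128 kN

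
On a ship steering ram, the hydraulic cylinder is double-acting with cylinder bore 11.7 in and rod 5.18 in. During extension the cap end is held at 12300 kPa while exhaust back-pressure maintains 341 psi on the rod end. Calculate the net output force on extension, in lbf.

F ≈ 1.62e5 lbf

Cap-side area A_cap = π/4 × (11.7 in)² = 107.5 in^2
Rod-side annular area A_ann = π/4 × (11.7² − 5.18²) = 86.44 in^2
Net thrust = P_cap·A_cap − P_rod·A_ann = 1.918e5 lbf − 29480 lbf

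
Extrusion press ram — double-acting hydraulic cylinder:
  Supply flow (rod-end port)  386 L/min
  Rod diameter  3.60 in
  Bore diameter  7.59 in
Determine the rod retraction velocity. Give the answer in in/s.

Rod-side annular area A_ann = π/4 × (7.59² − 3.60²) = 35.07 in^2
Flow into the rod-end port fills the annular volume.
v = Q / A

v ≈ 11.2 in/s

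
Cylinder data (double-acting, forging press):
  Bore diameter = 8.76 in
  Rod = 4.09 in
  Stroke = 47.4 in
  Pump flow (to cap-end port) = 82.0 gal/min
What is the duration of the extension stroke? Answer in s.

t ≈ 9.05 s

Cap-side area A_cap = π/4 × (8.76 in)² = 60.27 in^2
Swept volume V = A × L; t = V / Q = A·L / Q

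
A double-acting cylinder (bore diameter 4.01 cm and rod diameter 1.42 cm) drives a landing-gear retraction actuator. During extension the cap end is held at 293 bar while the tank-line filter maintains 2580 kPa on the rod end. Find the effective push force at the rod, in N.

Cap-side area A_cap = π/4 × (4.01 cm)² = 12.63 cm^2
Rod-side annular area A_ann = π/4 × (4.01² − 1.42²) = 11.05 cm^2
Net thrust = P_cap·A_cap − P_rod·A_ann = 37000 N − 2850 N

F ≈ 34200 N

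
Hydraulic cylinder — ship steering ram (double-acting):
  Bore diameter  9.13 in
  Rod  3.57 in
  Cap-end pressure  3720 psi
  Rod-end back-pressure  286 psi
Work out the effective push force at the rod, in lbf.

F ≈ 2.28e5 lbf

Cap-side area A_cap = π/4 × (9.13 in)² = 65.47 in^2
Rod-side annular area A_ann = π/4 × (9.13² − 3.57²) = 55.46 in^2
Net thrust = P_cap·A_cap − P_rod·A_ann = 2.435e5 lbf − 15860 lbf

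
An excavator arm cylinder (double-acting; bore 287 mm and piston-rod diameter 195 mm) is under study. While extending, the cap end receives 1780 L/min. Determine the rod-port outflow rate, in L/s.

Q_out ≈ 16.0 L/s

Cap-side area A_cap = π/4 × (287 mm)² = 64690 mm^2
Rod-side annular area A_ann = π/4 × (287² − 195²) = 34830 mm^2
Piston speed v = Q_in/A_cap; rod-end outflow Q_out = v × A_ann = Q_in × A_ann/A_cap.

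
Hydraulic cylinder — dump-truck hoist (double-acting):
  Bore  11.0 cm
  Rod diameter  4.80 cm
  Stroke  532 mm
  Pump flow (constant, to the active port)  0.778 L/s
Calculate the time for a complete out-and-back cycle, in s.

t ≈ 11.8 s

Cap-side area A_cap = π/4 × (11.0 cm)² = 95.03 cm^2
Rod-side annular area A_ann = π/4 × (11.0² − 4.80²) = 76.94 cm^2
t_ext = A_cap·L/Q = 6.498 s
t_ret = A_ann·L/Q = 5.261 s
t_cycle = t_ext + t_ret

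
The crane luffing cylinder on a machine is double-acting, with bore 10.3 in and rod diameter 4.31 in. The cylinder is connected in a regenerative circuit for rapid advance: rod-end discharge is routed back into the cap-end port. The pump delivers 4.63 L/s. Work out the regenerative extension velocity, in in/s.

v ≈ 19.4 in/s

In regeneration the rod-end outflow joins the pump flow into the cap end, so the net volume the pump must supply per unit advance equals the rod cross-section area.
Rod cross-section A_rod = π/4 × (4.31 in)² = 14.59 in^2
v = Q_pump / A_rod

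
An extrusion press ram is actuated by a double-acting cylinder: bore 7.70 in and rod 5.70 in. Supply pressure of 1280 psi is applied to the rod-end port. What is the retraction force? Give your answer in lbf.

F ≈ 26900 lbf

Rod-side annular area A_ann = π/4 × (7.70² − 5.70²) = 21.05 in^2
On retraction the pressure acts on the annular area (bore minus rod).
F = P × A_ann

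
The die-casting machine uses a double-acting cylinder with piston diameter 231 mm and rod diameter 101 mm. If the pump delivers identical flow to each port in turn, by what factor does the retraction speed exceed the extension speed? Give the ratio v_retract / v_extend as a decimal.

Cap-side area A_cap = π/4 × (231 mm)² = 41910 mm^2
Rod-side annular area A_ann = π/4 × (231² − 101²) = 33900 mm^2
For equal Q, v ∝ 1/A, so v_ret/v_ext = A_cap/A_ann.

v_ret/v_ext ≈ 1.24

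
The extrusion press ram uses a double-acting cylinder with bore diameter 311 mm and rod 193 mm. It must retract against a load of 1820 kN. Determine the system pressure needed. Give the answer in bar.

P ≈ 390 bar

Rod-side annular area A_ann = π/4 × (311² − 193²) = 46710 mm^2
Retraction: pressure acts on the annular area.
P = F / A = 1820 kN / A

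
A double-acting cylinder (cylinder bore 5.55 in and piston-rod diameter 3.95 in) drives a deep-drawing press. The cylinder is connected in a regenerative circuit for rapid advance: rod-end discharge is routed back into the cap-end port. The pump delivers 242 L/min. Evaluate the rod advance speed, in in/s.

In regeneration the rod-end outflow joins the pump flow into the cap end, so the net volume the pump must supply per unit advance equals the rod cross-section area.
Rod cross-section A_rod = π/4 × (3.95 in)² = 12.25 in^2
v = Q_pump / A_rod

v ≈ 20.1 in/s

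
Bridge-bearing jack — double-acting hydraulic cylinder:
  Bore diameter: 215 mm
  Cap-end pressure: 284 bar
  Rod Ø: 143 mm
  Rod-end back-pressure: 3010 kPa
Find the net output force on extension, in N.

Cap-side area A_cap = π/4 × (215 mm)² = 36310 mm^2
Rod-side annular area A_ann = π/4 × (215² − 143²) = 20240 mm^2
Net thrust = P_cap·A_cap − P_rod·A_ann = 1.031e6 N − 60940 N

F ≈ 9.70e5 N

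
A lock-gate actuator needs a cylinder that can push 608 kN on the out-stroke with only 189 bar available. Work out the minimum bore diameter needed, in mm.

D ≈ 202 mm

Extension force acts on the full piston face: F = P × (π/4)D².
D = √(4F / (πP)) = √(4 × 608 kN / (π × 189 bar))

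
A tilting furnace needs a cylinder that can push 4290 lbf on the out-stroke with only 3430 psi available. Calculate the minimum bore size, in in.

Extension force acts on the full piston face: F = P × (π/4)D².
D = √(4F / (πP)) = √(4 × 4290 lbf / (π × 3430 psi))

D ≈ 1.26 in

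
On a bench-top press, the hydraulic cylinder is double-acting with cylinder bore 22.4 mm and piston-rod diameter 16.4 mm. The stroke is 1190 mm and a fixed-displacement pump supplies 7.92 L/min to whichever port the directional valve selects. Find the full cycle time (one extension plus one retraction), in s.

Cap-side area A_cap = π/4 × (22.4 mm)² = 394.1 mm^2
Rod-side annular area A_ann = π/4 × (22.4² − 16.4²) = 182.8 mm^2
t_ext = A_cap·L/Q = 3.553 s
t_ret = A_ann·L/Q = 1.648 s
t_cycle = t_ext + t_ret

t ≈ 5.20 s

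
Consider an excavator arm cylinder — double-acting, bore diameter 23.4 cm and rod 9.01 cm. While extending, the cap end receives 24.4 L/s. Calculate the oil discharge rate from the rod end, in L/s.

Cap-side area A_cap = π/4 × (23.4 cm)² = 430.1 cm^2
Rod-side annular area A_ann = π/4 × (23.4² − 9.01²) = 366.3 cm^2
Piston speed v = Q_in/A_cap; rod-end outflow Q_out = v × A_ann = Q_in × A_ann/A_cap.

Q_out ≈ 20.8 L/s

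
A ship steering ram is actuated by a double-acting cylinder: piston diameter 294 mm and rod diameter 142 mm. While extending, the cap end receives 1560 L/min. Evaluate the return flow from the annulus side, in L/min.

Cap-side area A_cap = π/4 × (294 mm)² = 67890 mm^2
Rod-side annular area A_ann = π/4 × (294² − 142²) = 52050 mm^2
Piston speed v = Q_in/A_cap; rod-end outflow Q_out = v × A_ann = Q_in × A_ann/A_cap.

Q_out ≈ 1200 L/min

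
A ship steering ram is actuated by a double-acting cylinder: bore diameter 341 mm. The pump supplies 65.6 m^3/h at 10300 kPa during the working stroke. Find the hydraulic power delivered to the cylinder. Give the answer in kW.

W ≈ 188 kW

Hydraulic power = P × Q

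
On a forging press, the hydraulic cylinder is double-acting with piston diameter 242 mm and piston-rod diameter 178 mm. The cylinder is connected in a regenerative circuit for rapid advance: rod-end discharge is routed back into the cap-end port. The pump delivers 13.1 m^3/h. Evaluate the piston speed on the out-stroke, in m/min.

v ≈ 8.77 m/min

In regeneration the rod-end outflow joins the pump flow into the cap end, so the net volume the pump must supply per unit advance equals the rod cross-section area.
Rod cross-section A_rod = π/4 × (178 mm)² = 24880 mm^2
v = Q_pump / A_rod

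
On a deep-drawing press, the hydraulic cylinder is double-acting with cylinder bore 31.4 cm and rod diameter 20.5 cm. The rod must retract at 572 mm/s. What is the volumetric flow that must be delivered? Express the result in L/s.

Q ≈ 25.4 L/s

Rod-side annular area A_ann = π/4 × (31.4² − 20.5²) = 444.3 cm^2
Q = A × v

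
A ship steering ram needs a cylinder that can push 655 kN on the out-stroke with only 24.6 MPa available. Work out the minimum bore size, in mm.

D ≈ 184 mm

Extension force acts on the full piston face: F = P × (π/4)D².
D = √(4F / (πP)) = √(4 × 655 kN / (π × 24.6 MPa))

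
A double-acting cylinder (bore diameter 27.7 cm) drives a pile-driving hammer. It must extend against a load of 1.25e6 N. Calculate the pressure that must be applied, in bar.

Cap-side area A_cap = π/4 × (27.7 cm)² = 602.6 cm^2
P = F / A = 1.25e6 N / A

P ≈ 207 bar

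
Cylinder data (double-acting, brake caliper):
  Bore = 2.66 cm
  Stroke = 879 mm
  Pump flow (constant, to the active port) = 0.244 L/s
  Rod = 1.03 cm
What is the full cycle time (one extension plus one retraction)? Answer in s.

t ≈ 3.70 s

Cap-side area A_cap = π/4 × (2.66 cm)² = 5.557 cm^2
Rod-side annular area A_ann = π/4 × (2.66² − 1.03²) = 4.724 cm^2
t_ext = A_cap·L/Q = 2.002 s
t_ret = A_ann·L/Q = 1.702 s
t_cycle = t_ext + t_ret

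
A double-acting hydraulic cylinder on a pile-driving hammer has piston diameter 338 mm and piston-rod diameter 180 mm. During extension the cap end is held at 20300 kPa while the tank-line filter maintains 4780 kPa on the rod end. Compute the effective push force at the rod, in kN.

Cap-side area A_cap = π/4 × (338 mm)² = 89730 mm^2
Rod-side annular area A_ann = π/4 × (338² − 180²) = 64280 mm^2
Net thrust = P_cap·A_cap − P_rod·A_ann = 1821 kN − 307.3 kN

F ≈ 1510 kN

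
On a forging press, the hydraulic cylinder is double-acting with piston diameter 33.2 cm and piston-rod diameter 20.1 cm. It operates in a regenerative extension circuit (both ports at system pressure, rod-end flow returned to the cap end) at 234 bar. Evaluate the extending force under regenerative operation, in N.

F ≈ 7.43e5 N

With equal pressure on both faces, forces on the annular region cancel; the net push is pressure × rod cross-section.
Rod cross-section A_rod = π/4 × (20.1 cm)² = 317.3 cm^2
F = P × A_rod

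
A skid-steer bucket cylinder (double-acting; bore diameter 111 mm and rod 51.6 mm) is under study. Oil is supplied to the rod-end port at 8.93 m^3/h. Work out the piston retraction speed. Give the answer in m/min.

Rod-side annular area A_ann = π/4 × (111² − 51.6²) = 7586 mm^2
Flow into the rod-end port fills the annular volume.
v = Q / A

v ≈ 19.6 m/min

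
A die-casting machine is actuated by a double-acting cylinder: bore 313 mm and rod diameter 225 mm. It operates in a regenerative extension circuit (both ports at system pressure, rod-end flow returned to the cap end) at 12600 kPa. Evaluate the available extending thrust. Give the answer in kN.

With equal pressure on both faces, forces on the annular region cancel; the net push is pressure × rod cross-section.
Rod cross-section A_rod = π/4 × (225 mm)² = 39760 mm^2
F = P × A_rod

F ≈ 501 kN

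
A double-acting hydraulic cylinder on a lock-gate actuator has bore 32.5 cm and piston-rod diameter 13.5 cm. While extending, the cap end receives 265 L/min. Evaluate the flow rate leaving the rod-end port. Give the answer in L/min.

Cap-side area A_cap = π/4 × (32.5 cm)² = 829.6 cm^2
Rod-side annular area A_ann = π/4 × (32.5² − 13.5²) = 686.4 cm^2
Piston speed v = Q_in/A_cap; rod-end outflow Q_out = v × A_ann = Q_in × A_ann/A_cap.

Q_out ≈ 219 L/min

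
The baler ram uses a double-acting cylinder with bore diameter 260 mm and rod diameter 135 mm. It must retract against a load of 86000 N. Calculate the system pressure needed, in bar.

P ≈ 22.2 bar

Rod-side annular area A_ann = π/4 × (260² − 135²) = 38780 mm^2
Retraction: pressure acts on the annular area.
P = F / A = 86000 N / A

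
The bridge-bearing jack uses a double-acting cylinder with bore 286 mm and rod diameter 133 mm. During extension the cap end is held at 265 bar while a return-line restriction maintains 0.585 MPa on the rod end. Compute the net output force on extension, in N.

F ≈ 1.67e6 N

Cap-side area A_cap = π/4 × (286 mm)² = 64240 mm^2
Rod-side annular area A_ann = π/4 × (286² − 133²) = 50350 mm^2
Net thrust = P_cap·A_cap − P_rod·A_ann = 1.702e6 N − 29450 N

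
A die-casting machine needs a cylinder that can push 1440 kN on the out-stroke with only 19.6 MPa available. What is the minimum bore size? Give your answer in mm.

D ≈ 306 mm

Extension force acts on the full piston face: F = P × (π/4)D².
D = √(4F / (πP)) = √(4 × 1440 kN / (π × 19.6 MPa))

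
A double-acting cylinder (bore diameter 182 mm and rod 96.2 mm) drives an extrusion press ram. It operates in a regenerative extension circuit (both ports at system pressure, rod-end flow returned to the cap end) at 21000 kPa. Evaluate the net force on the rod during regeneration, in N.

With equal pressure on both faces, forces on the annular region cancel; the net push is pressure × rod cross-section.
Rod cross-section A_rod = π/4 × (96.2 mm)² = 7268 mm^2
F = P × A_rod

F ≈ 1.53e5 N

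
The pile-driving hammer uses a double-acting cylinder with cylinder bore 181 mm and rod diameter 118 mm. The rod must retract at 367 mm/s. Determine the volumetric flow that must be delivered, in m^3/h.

Q ≈ 19.5 m^3/h

Rod-side annular area A_ann = π/4 × (181² − 118²) = 14790 mm^2
Q = A × v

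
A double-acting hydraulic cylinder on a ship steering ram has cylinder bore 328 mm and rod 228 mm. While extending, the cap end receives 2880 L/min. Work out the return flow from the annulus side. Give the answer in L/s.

Cap-side area A_cap = π/4 × (328 mm)² = 84500 mm^2
Rod-side annular area A_ann = π/4 × (328² − 228²) = 43670 mm^2
Piston speed v = Q_in/A_cap; rod-end outflow Q_out = v × A_ann = Q_in × A_ann/A_cap.

Q_out ≈ 24.8 L/s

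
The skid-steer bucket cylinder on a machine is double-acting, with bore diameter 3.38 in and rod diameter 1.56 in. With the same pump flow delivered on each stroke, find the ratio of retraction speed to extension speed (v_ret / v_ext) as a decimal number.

Cap-side area A_cap = π/4 × (3.38 in)² = 8.973 in^2
Rod-side annular area A_ann = π/4 × (3.38² − 1.56²) = 7.061 in^2
For equal Q, v ∝ 1/A, so v_ret/v_ext = A_cap/A_ann.

v_ret/v_ext ≈ 1.27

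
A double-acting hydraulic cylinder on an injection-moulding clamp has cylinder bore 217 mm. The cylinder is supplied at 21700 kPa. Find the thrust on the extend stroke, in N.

Cap-side area A_cap = π/4 × (217 mm)² = 36980 mm^2
F = P × A_cap = 21700 kPa × A_cap

F ≈ 8.03e5 N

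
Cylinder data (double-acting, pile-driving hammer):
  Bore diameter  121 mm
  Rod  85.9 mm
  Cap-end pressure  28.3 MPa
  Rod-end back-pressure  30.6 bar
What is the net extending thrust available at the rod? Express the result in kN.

F ≈ 308 kN

Cap-side area A_cap = π/4 × (121 mm)² = 11500 mm^2
Rod-side annular area A_ann = π/4 × (121² − 85.9²) = 5704 mm^2
Net thrust = P_cap·A_cap − P_rod·A_ann = 325.4 kN − 17.45 kN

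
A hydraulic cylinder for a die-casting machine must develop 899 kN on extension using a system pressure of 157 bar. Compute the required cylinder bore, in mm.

Extension force acts on the full piston face: F = P × (π/4)D².
D = √(4F / (πP)) = √(4 × 899 kN / (π × 157 bar))

D ≈ 270 mm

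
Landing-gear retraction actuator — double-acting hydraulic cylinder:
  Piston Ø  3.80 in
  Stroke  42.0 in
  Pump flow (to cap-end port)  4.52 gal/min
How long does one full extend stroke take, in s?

Cap-side area A_cap = π/4 × (3.80 in)² = 11.34 in^2
Swept volume V = A × L; t = V / Q = A·L / Q

t ≈ 27.4 s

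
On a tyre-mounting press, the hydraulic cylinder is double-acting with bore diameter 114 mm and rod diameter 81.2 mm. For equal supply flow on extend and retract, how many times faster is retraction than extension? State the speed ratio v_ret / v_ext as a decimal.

v_ret/v_ext ≈ 2.03

Cap-side area A_cap = π/4 × (114 mm)² = 10210 mm^2
Rod-side annular area A_ann = π/4 × (114² − 81.2²) = 5029 mm^2
For equal Q, v ∝ 1/A, so v_ret/v_ext = A_cap/A_ann.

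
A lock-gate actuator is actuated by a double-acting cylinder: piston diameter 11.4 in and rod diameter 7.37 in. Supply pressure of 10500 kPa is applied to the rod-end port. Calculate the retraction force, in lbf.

F ≈ 90500 lbf

Rod-side annular area A_ann = π/4 × (11.4² − 7.37²) = 59.41 in^2
On retraction the pressure acts on the annular area (bore minus rod).
F = P × A_ann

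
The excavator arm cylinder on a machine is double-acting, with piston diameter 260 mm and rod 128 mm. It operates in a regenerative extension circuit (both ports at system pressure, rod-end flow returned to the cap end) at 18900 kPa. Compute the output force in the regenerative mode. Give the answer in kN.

With equal pressure on both faces, forces on the annular region cancel; the net push is pressure × rod cross-section.
Rod cross-section A_rod = π/4 × (128 mm)² = 12870 mm^2
F = P × A_rod

F ≈ 243 kN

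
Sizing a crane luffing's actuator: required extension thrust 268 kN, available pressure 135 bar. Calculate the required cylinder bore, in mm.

D ≈ 159 mm

Extension force acts on the full piston face: F = P × (π/4)D².
D = √(4F / (πP)) = √(4 × 268 kN / (π × 135 bar))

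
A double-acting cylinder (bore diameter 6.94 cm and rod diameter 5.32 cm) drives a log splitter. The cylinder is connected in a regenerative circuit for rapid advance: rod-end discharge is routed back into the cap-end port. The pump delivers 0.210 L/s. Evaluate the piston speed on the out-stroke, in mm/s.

In regeneration the rod-end outflow joins the pump flow into the cap end, so the net volume the pump must supply per unit advance equals the rod cross-section area.
Rod cross-section A_rod = π/4 × (5.32 cm)² = 22.23 cm^2
v = Q_pump / A_rod

v ≈ 94.5 mm/s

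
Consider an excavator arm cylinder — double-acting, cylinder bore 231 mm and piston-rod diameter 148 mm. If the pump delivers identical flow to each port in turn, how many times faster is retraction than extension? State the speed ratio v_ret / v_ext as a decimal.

v_ret/v_ext ≈ 1.70

Cap-side area A_cap = π/4 × (231 mm)² = 41910 mm^2
Rod-side annular area A_ann = π/4 × (231² − 148²) = 24710 mm^2
For equal Q, v ∝ 1/A, so v_ret/v_ext = A_cap/A_ann.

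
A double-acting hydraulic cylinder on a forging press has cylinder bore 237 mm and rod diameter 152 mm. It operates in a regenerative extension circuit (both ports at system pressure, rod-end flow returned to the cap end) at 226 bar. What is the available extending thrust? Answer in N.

With equal pressure on both faces, forces on the annular region cancel; the net push is pressure × rod cross-section.
Rod cross-section A_rod = π/4 × (152 mm)² = 18150 mm^2
F = P × A_rod

F ≈ 4.10e5 N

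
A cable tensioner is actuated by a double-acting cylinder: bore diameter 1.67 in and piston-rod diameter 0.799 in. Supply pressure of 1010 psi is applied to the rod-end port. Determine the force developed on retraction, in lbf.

Rod-side annular area A_ann = π/4 × (1.67² − 0.799²) = 1.689 in^2
On retraction the pressure acts on the annular area (bore minus rod).
F = P × A_ann

F ≈ 1710 lbf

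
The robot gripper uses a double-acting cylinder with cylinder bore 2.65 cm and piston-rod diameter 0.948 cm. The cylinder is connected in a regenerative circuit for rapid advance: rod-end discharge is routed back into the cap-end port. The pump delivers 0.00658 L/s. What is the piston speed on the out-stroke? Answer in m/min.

v ≈ 5.59 m/min

In regeneration the rod-end outflow joins the pump flow into the cap end, so the net volume the pump must supply per unit advance equals the rod cross-section area.
Rod cross-section A_rod = π/4 × (0.948 cm)² = 0.7058 cm^2
v = Q_pump / A_rod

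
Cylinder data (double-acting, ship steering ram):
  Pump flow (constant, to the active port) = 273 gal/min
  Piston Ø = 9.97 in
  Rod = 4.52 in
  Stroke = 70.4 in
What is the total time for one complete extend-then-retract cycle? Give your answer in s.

Cap-side area A_cap = π/4 × (9.97 in)² = 78.07 in^2
Rod-side annular area A_ann = π/4 × (9.97² − 4.52²) = 62.02 in^2
t_ext = A_cap·L/Q = 5.229 s
t_ret = A_ann·L/Q = 4.154 s
t_cycle = t_ext + t_ret

t ≈ 9.38 s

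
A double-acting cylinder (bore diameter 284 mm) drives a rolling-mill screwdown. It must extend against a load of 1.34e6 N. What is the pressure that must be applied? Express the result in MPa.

P ≈ 21.2 MPa

Cap-side area A_cap = π/4 × (284 mm)² = 63350 mm^2
P = F / A = 1.34e6 N / A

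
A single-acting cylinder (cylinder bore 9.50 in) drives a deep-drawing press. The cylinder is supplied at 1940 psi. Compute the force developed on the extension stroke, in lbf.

F ≈ 1.38e5 lbf

Cap-side area A_cap = π/4 × (9.50 in)² = 70.88 in^2
F = P × A_cap = 1940 psi × A_cap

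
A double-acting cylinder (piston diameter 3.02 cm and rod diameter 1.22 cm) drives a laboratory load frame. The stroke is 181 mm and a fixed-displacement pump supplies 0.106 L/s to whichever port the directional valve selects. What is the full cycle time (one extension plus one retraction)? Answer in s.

t ≈ 2.25 s

Cap-side area A_cap = π/4 × (3.02 cm)² = 7.163 cm^2
Rod-side annular area A_ann = π/4 × (3.02² − 1.22²) = 5.994 cm^2
t_ext = A_cap·L/Q = 1.223 s
t_ret = A_ann·L/Q = 1.024 s
t_cycle = t_ext + t_ret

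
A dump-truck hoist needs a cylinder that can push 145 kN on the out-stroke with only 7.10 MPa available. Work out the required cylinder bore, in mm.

D ≈ 161 mm

Extension force acts on the full piston face: F = P × (π/4)D².
D = √(4F / (πP)) = √(4 × 145 kN / (π × 7.10 MPa))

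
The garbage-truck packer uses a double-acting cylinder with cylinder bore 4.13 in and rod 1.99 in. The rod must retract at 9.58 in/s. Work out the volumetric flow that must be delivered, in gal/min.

Rod-side annular area A_ann = π/4 × (4.13² − 1.99²) = 10.29 in^2
Q = A × v

Q ≈ 25.6 gal/min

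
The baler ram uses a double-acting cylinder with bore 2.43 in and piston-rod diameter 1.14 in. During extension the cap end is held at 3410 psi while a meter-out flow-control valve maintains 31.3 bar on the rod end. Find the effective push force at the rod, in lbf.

Cap-side area A_cap = π/4 × (2.43 in)² = 4.638 in^2
Rod-side annular area A_ann = π/4 × (2.43² − 1.14²) = 3.617 in^2
Net thrust = P_cap·A_cap − P_rod·A_ann = 15810 lbf − 1642 lbf

F ≈ 14200 lbf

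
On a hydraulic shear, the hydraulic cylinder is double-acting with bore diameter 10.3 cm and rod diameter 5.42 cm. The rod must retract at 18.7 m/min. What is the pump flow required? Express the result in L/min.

Rod-side annular area A_ann = π/4 × (10.3² − 5.42²) = 60.25 cm^2
Q = A × v

Q ≈ 113 L/min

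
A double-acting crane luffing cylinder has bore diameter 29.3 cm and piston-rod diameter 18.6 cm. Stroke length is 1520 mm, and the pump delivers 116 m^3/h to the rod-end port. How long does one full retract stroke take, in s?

Rod-side annular area A_ann = π/4 × (29.3² − 18.6²) = 402.5 cm^2
Swept volume V = A × L; t = V / Q = A·L / Q

t ≈ 1.90 s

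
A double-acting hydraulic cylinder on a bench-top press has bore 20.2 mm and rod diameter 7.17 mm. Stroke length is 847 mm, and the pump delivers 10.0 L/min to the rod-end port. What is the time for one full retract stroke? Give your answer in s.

t ≈ 1.42 s

Rod-side annular area A_ann = π/4 × (20.2² − 7.17²) = 280.1 mm^2
Swept volume V = A × L; t = V / Q = A·L / Q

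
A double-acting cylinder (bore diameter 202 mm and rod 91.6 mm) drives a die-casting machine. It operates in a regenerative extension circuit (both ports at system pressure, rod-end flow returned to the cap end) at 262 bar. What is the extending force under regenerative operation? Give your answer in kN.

With equal pressure on both faces, forces on the annular region cancel; the net push is pressure × rod cross-section.
Rod cross-section A_rod = π/4 × (91.6 mm)² = 6590 mm^2
F = P × A_rod

F ≈ 173 kN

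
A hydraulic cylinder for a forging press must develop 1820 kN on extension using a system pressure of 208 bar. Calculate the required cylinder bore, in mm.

D ≈ 334 mm

Extension force acts on the full piston face: F = P × (π/4)D².
D = √(4F / (πP)) = √(4 × 1820 kN / (π × 208 bar))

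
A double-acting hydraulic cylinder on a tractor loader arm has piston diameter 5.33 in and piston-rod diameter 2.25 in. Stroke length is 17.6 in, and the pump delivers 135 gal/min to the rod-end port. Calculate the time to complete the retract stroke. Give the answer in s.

Rod-side annular area A_ann = π/4 × (5.33² − 2.25²) = 18.34 in^2
Swept volume V = A × L; t = V / Q = A·L / Q

t ≈ 0.621 s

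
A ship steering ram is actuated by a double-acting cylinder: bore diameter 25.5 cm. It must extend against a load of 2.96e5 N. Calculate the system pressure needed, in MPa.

P ≈ 5.80 MPa

Cap-side area A_cap = π/4 × (25.5 cm)² = 510.7 cm^2
P = F / A = 2.96e5 N / A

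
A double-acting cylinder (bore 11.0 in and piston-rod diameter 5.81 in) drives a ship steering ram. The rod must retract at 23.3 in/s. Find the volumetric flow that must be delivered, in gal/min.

Rod-side annular area A_ann = π/4 × (11.0² − 5.81²) = 68.52 in^2
Q = A × v

Q ≈ 415 gal/min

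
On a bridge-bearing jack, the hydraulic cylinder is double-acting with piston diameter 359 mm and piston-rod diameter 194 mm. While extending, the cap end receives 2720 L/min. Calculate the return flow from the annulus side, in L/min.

Cap-side area A_cap = π/4 × (359 mm)² = 1.012e5 mm^2
Rod-side annular area A_ann = π/4 × (359² − 194²) = 71660 mm^2
Piston speed v = Q_in/A_cap; rod-end outflow Q_out = v × A_ann = Q_in × A_ann/A_cap.

Q_out ≈ 1930 L/min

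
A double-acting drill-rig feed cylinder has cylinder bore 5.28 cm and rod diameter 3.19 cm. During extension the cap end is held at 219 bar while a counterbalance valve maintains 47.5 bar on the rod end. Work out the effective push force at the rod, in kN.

F ≈ 41.3 kN

Cap-side area A_cap = π/4 × (5.28 cm)² = 21.90 cm^2
Rod-side annular area A_ann = π/4 × (5.28² − 3.19²) = 13.90 cm^2
Net thrust = P_cap·A_cap − P_rod·A_ann = 47.95 kN − 6.604 kN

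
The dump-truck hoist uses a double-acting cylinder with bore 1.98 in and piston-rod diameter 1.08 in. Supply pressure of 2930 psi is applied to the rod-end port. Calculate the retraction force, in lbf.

Rod-side annular area A_ann = π/4 × (1.98² − 1.08²) = 2.163 in^2
On retraction the pressure acts on the annular area (bore minus rod).
F = P × A_ann

F ≈ 6340 lbf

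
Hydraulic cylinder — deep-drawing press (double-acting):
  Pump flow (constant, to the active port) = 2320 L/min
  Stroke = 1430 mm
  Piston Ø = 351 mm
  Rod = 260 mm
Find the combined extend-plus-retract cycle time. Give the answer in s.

t ≈ 5.19 s

Cap-side area A_cap = π/4 × (351 mm)² = 96760 mm^2
Rod-side annular area A_ann = π/4 × (351² − 260²) = 43670 mm^2
t_ext = A_cap·L/Q = 3.579 s
t_ret = A_ann·L/Q = 1.615 s
t_cycle = t_ext + t_ret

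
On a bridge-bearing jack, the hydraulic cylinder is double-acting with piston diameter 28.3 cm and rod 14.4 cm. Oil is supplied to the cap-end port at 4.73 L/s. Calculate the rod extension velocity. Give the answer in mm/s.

Cap-side area A_cap = π/4 × (28.3 cm)² = 629.0 cm^2
v = Q / A

v ≈ 75.2 mm/s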